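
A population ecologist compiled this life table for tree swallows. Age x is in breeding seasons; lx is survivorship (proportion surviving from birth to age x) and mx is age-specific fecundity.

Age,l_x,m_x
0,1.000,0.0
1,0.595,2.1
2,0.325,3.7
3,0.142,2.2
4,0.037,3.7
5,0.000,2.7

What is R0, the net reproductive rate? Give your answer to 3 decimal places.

2.901

lx·mx by age: 0, 1.2495, 1.2025, 0.3124, 0.1369, 0
R0 = Σ lx·mx = 2.9013 → 2.901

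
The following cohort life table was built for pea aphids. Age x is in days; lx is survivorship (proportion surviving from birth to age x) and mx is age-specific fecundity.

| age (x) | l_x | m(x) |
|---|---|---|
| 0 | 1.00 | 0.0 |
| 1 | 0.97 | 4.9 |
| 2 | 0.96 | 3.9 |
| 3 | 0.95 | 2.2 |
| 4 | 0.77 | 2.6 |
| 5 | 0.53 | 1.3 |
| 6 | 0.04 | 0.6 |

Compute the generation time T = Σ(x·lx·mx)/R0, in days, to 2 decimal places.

2.26

lx·mx: 0, 4.753, 3.744, 2.09, 2.002, 0.689, 0.024 → R0 = 13.302
x·lx·mx: 0, 4.753, 7.488, 6.27, 8.008, 3.445, 0.144 → Σ = 30.108
T = 30.108 / 13.302 = 2.263419… → 2.26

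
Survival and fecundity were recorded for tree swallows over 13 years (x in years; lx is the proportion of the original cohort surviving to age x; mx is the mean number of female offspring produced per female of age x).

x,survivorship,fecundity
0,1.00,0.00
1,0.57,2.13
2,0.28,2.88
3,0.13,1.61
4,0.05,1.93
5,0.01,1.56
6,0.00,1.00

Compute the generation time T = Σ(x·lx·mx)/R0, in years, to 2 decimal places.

1.67

lx·mx: 0, 1.2141, 0.8064, 0.2093, 0.0965, 0.0156, 0 → R0 = 2.3419
x·lx·mx: 0, 1.2141, 1.6128, 0.6279, 0.386, 0.078, 0 → Σ = 3.9188
T = 3.9188 / 2.3419 = 1.673342… → 1.67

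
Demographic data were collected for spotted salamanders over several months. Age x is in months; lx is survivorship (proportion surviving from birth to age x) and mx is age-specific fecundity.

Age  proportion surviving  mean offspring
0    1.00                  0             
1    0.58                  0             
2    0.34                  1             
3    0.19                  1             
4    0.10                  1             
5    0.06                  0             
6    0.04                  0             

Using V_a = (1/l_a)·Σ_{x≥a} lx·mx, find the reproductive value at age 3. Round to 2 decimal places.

lx·mx for x ≥ 3: 0.19, 0.1, 0, 0 → sum = 0.29
V_3 = 0.29 / l_3 = 0.29 / 0.19 = 1.526316… → 1.53

1.53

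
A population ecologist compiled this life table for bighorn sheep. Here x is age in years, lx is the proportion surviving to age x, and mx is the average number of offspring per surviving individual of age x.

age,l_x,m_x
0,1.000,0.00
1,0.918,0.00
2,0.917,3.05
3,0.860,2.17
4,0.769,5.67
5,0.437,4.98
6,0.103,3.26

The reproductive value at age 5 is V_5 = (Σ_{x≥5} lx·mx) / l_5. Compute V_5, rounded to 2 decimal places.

lx·mx for x ≥ 5: 2.17626, 0.33578 → sum = 2.51204
V_5 = 2.51204 / l_5 = 2.51204 / 0.437 = 5.748375… → 5.75

5.75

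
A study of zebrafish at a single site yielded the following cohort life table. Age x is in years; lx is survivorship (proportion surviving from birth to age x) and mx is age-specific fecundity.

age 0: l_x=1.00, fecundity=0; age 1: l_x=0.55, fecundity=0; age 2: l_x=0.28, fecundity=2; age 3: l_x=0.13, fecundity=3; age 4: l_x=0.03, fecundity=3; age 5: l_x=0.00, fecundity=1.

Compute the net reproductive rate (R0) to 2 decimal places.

1.04

lx·mx by age: 0, 0, 0.56, 0.39, 0.09, 0
R0 = Σ lx·mx = 1.04 → 1.04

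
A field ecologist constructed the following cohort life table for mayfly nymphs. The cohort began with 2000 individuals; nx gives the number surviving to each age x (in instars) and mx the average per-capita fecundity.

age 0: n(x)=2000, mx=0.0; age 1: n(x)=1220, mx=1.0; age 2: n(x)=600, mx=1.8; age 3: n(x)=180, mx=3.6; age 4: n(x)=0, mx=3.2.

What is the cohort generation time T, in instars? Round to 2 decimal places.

lx = nx/n0 = nx/2000: 1, 0.61, 0.3, 0.09, 0
lx·mx: 0, 0.61, 0.54, 0.324, 0 → R0 = 1.474
x·lx·mx: 0, 0.61, 1.08, 0.972, 0 → Σ = 2.662
T = 2.662 / 1.474 = 1.80597… → 1.81

1.81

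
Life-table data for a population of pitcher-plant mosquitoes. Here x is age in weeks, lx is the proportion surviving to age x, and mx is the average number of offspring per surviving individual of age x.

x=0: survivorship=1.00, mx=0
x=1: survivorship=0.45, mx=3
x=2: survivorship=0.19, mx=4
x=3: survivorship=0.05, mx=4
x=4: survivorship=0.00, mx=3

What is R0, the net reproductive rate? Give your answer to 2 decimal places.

lx·mx by age: 0, 1.35, 0.76, 0.2, 0
R0 = Σ lx·mx = 2.31 → 2.31

2.31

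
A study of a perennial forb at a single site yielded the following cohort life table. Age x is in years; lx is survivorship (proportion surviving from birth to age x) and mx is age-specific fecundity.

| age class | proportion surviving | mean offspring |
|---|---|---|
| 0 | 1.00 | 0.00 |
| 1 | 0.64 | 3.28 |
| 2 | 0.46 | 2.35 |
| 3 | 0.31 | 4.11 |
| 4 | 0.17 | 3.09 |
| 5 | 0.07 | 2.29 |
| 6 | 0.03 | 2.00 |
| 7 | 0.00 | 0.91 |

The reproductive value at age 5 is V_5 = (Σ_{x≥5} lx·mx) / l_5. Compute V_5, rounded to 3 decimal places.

3.147

lx·mx for x ≥ 5: 0.1603, 0.06, 0 → sum = 0.2203
V_5 = 0.2203 / l_5 = 0.2203 / 0.07 = 3.147143… → 3.147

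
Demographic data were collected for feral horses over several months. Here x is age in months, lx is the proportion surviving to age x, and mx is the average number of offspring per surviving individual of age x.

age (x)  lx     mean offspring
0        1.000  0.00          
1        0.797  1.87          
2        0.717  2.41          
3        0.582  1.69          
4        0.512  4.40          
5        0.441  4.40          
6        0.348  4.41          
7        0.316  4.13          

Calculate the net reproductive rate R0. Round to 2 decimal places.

11.23

lx·mx by age: 0, 1.49039, 1.72797, 0.98358, 2.2528, 1.9404, 1.53468, 1.30508
R0 = Σ lx·mx = 11.2349 → 11.23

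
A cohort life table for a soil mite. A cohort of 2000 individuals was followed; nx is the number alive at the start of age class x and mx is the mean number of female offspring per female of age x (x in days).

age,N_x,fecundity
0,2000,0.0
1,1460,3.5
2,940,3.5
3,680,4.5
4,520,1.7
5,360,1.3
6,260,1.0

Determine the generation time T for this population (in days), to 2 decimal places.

2.17

lx = nx/n0 = nx/2000: 1, 0.73, 0.47, 0.34, 0.26, 0.18, 0.13
lx·mx: 0, 2.555, 1.645, 1.53, 0.442, 0.234, 0.13 → R0 = 6.536
x·lx·mx: 0, 2.555, 3.29, 4.59, 1.768, 1.17, 0.78 → Σ = 14.153
T = 14.153 / 6.536 = 2.165392… → 2.17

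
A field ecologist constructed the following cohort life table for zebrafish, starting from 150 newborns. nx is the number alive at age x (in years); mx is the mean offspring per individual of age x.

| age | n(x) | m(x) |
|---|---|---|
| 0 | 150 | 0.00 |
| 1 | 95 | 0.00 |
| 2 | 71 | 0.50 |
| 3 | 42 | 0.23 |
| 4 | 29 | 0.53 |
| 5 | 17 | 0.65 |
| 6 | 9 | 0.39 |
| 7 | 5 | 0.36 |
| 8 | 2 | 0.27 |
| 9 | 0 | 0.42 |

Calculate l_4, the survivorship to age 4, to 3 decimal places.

l_4 = n_4/n_0 = 29/150 = 0.193333… → 0.193

0.193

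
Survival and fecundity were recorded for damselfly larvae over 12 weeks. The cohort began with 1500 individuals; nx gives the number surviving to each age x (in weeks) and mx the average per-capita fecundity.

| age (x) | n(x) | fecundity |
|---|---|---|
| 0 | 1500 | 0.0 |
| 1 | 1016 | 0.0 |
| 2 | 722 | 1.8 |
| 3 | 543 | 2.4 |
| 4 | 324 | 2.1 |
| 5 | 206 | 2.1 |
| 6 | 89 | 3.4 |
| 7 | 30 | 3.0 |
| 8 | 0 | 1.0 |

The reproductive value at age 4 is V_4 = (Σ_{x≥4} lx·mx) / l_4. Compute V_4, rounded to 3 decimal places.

4.647

lx = nx/n0 = nx/1500: 1, 0.67733…, 0.48133…, 0.362, 0.216, 0.13733…, 0.05933…, 0.02, 0
lx·mx for x ≥ 4: 0.4536, 0.2884…, 0.201733…, 0.06, 0 → sum = 1.003733…
V_4 = 1.003733… / l_4 = 1.003733… / 0.216 = 4.646914… → 4.647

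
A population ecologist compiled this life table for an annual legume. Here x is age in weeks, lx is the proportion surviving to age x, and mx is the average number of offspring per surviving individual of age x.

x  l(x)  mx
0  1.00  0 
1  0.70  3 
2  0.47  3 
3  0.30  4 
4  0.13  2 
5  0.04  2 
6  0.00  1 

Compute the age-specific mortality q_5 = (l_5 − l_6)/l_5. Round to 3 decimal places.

q_5 = (l_5 − l_6) / l_5 = (0.04 − 0) / 0.04
     = 0.04 / 0.04 = 1 → 1.000

1.000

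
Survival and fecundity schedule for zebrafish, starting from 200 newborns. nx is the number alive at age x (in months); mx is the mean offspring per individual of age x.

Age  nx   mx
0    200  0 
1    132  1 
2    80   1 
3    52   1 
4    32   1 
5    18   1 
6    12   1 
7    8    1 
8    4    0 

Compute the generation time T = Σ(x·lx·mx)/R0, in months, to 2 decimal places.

2.38

lx = nx/n0 = nx/200: 1, 0.66, 0.4, 0.26, 0.16, 0.09, 0.06, 0.04, 0.02
lx·mx: 0, 0.66, 0.4, 0.26, 0.16, 0.09, 0.06, 0.04, 0 → R0 = 1.67
x·lx·mx: 0, 0.66, 0.8, 0.78, 0.64, 0.45, 0.36, 0.28, 0 → Σ = 3.97
T = 3.97 / 1.67 = 2.377246… → 2.38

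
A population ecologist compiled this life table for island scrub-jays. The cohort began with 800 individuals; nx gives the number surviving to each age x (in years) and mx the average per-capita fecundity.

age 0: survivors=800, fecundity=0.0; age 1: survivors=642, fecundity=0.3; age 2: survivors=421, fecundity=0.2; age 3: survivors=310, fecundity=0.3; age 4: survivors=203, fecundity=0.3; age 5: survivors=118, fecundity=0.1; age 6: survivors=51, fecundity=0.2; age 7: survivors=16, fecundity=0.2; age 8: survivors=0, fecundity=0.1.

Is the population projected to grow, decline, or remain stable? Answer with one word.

lx = nx/n0 = nx/800: 1, 0.8025, 0.52625, 0.3875, 0.25375, 0.1475, 0.06375, 0.02, 0
R0 = Σ lx·mx = 0 + 0.24075 + 0.10525 + 0.11625 + 0.076125 + 0.01475 + 0.01275 + 0.004 + 0 = 0.569875
R0 < 1, so the population is declining.

declining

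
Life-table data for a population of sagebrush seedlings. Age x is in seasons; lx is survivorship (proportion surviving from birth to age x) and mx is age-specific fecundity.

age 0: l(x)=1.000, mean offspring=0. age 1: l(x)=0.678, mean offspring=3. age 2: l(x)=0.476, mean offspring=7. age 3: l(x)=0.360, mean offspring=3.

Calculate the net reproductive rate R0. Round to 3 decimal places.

6.446

lx·mx by age: 0, 2.034, 3.332, 1.08
R0 = Σ lx·mx = 6.446 → 6.446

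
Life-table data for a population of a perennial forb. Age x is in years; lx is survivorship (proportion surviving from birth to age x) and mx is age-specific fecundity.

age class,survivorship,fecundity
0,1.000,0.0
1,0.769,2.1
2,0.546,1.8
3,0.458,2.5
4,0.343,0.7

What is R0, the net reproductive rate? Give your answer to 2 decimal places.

3.98

lx·mx by age: 0, 1.6149, 0.9828, 1.145, 0.2401
R0 = Σ lx·mx = 3.9828 → 3.98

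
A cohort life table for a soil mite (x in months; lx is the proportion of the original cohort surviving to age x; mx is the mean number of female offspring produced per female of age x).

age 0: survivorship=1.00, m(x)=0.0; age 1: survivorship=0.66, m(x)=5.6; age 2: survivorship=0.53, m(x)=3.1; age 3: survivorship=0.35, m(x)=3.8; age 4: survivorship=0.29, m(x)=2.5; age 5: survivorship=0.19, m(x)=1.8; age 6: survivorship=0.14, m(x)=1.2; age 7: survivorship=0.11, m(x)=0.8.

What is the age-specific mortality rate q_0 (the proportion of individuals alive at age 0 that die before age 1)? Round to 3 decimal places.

q_0 = (l_0 − l_1) / l_0 = (1 − 0.66) / 1
     = 0.34 / 1 = 0.34 → 0.340

0.340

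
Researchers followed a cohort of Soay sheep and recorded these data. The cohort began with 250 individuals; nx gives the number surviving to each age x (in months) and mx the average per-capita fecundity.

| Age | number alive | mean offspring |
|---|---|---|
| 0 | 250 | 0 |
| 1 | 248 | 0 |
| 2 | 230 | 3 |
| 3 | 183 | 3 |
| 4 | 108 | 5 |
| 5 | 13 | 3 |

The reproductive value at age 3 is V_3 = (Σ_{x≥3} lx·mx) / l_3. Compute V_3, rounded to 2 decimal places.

lx = nx/n0 = nx/250: 1, 0.992, 0.92, 0.732, 0.432, 0.052
lx·mx for x ≥ 3: 2.196, 2.16, 0.156 → sum = 4.512
V_3 = 4.512 / l_3 = 4.512 / 0.732 = 6.163934… → 6.16

6.16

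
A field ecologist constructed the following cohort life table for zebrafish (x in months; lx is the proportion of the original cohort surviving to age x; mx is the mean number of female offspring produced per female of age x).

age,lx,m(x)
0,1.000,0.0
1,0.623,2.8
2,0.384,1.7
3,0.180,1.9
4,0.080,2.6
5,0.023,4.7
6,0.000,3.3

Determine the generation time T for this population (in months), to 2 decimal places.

1.78

lx·mx: 0, 1.7444, 0.6528, 0.342, 0.208, 0.1081, 0 → R0 = 3.0553
x·lx·mx: 0, 1.7444, 1.3056, 1.026, 0.832, 0.5405, 0 → Σ = 5.4485
T = 5.4485 / 3.0553 = 1.783295… → 1.78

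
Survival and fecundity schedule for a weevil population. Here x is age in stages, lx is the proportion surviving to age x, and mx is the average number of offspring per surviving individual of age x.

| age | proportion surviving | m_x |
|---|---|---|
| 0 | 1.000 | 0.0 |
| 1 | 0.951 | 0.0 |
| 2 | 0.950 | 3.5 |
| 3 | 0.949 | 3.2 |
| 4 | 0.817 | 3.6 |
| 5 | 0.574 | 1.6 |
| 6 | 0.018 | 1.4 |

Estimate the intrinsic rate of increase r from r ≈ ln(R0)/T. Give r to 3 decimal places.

0.739

R0 = Σ lx·mx = 0 + 0 + 3.325 + 3.0368 + 2.9412 + 0.9184 + 0.0252 = 10.2466
Σ x·lx·mx = 32.2684; T = 32.2684/10.2466 = 3.14918…
r ≈ ln(R0)/T = ln(10.2466)/3.14918… = 0.73891… → 0.739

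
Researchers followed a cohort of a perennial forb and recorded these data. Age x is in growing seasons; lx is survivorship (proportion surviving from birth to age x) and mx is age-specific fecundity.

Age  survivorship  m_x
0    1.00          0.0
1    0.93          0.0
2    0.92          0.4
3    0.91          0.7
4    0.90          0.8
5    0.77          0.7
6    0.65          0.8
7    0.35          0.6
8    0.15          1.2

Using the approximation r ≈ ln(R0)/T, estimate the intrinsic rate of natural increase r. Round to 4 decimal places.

R0 = Σ lx·mx = 0 + 0 + 0.368 + 0.637 + 0.72 + 0.539 + 0.52 + 0.21 + 0.18 = 3.174
Σ x·lx·mx = 14.252; T = 14.252/3.174 = 4.49023…
r ≈ ln(R0)/T = ln(3.174)/4.49023… = 0.257223… → 0.2572

0.2572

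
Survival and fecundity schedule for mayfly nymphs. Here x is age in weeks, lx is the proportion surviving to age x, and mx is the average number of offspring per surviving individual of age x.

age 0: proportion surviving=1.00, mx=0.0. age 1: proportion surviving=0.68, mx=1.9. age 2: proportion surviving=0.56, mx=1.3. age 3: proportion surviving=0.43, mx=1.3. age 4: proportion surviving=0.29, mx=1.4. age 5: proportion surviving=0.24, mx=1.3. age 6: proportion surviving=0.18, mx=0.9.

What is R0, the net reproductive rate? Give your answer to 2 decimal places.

3.46

lx·mx by age: 0, 1.292, 0.728, 0.559, 0.406, 0.312, 0.162
R0 = Σ lx·mx = 3.459 → 3.46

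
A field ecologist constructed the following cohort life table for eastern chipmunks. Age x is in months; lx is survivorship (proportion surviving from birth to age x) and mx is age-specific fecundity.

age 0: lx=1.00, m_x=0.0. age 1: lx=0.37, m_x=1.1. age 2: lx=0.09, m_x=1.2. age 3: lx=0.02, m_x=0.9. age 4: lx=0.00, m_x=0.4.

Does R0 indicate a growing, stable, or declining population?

R0 = Σ lx·mx = 0 + 0.407 + 0.108 + 0.018 + 0 = 0.533
R0 < 1, so the population is declining.

declining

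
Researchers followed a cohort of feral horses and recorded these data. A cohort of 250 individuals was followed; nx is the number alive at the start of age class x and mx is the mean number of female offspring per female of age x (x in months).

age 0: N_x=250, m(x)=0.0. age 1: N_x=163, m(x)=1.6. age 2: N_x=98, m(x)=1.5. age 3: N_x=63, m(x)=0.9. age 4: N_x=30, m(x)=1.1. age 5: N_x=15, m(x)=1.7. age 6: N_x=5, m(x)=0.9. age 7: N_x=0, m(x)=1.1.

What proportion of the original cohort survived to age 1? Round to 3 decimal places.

l_1 = n_1/n_0 = 163/250 = 0.652 → 0.652

0.652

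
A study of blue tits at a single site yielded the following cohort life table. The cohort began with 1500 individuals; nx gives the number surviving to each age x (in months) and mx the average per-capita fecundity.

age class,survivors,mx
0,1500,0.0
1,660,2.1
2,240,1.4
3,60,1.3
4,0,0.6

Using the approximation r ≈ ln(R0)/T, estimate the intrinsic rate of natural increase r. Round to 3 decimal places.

0.143

lx = nx/n0 = nx/1500: 1, 0.44, 0.16, 0.04, 0
R0 = Σ lx·mx = 0 + 0.924 + 0.224 + 0.052 + 0 = 1.2
Σ x·lx·mx = 1.528; T = 1.528/1.2 = 1.27333…
r ≈ ln(R0)/T = ln(1.2)/1.27333… = 0.14318… → 0.143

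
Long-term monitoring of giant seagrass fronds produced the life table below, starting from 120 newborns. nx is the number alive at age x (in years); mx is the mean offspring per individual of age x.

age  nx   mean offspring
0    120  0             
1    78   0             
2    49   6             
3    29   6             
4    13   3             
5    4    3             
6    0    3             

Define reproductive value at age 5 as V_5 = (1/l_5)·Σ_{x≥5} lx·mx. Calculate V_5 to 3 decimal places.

lx = nx/n0 = nx/120: 1, 0.65, 0.40833…, 0.24167…, 0.10833…, 0.03333…, 0
lx·mx for x ≥ 5: 0.1…, 0 → sum = 0.1…
V_5 = 0.1… / l_5 = 0.1… / 0.033333… = 3 → 3.000

3.000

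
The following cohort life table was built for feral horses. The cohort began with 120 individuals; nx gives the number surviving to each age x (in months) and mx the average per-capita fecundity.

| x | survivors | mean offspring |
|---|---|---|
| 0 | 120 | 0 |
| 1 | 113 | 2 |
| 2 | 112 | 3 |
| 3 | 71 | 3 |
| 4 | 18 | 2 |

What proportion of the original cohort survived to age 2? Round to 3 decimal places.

l_2 = n_2/n_0 = 112/120 = 0.933333… → 0.933

0.933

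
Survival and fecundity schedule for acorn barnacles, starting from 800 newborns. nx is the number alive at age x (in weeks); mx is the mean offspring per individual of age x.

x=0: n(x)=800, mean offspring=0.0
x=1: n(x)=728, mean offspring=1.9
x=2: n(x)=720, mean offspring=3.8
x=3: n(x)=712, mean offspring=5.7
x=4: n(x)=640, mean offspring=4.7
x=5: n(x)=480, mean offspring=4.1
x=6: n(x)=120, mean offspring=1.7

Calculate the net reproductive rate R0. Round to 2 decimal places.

lx = nx/n0 = nx/800: 1, 0.91, 0.9, 0.89, 0.8, 0.6, 0.15
lx·mx by age: 0, 1.729, 3.42, 5.073, 3.76, 2.46, 0.255
R0 = Σ lx·mx = 16.697 → 16.70

16.70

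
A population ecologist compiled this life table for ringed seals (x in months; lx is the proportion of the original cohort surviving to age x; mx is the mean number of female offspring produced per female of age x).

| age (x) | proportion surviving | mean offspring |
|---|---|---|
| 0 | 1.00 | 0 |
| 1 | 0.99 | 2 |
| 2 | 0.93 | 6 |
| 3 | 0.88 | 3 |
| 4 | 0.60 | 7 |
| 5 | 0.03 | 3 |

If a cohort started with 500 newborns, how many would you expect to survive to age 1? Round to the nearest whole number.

495

Expected survivors = N0 · l_1 = 500 × 0.99 = 495 → 495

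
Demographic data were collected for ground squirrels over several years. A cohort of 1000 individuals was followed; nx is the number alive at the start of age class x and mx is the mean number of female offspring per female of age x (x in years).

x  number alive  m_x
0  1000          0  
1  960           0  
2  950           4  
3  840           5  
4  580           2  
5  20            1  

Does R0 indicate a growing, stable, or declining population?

growing

lx = nx/n0 = nx/1000: 1, 0.96, 0.95, 0.84, 0.58, 0.02
R0 = Σ lx·mx = 0 + 0 + 3.8 + 4.2 + 1.16 + 0.02 = 9.18
R0 > 1, so the population is growing.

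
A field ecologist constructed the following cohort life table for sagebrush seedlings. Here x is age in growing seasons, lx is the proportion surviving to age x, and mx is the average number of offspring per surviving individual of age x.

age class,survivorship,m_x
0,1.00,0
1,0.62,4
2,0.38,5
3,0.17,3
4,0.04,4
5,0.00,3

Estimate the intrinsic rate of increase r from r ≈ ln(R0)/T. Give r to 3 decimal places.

R0 = Σ lx·mx = 0 + 2.48 + 1.9 + 0.51 + 0.16 + 0 = 5.05
Σ x·lx·mx = 8.45; T = 8.45/5.05 = 1.67327…
r ≈ ln(R0)/T = ln(5.05)/1.67327… = 0.9678… → 0.968

0.968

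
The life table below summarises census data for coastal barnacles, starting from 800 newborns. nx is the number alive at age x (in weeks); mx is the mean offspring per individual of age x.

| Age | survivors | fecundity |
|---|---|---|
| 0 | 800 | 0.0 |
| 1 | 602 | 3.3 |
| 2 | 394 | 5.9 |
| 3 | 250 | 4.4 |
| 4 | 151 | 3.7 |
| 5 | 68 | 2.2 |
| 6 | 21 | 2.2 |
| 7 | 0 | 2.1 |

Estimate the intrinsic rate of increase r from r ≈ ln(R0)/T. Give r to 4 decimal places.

lx = nx/n0 = nx/800: 1, 0.7525, 0.4925, 0.3125, 0.18875, 0.085, 0.02625, 0
R0 = Σ lx·mx = 0 + 2.48325 + 2.90575 + 1.375 + 0.69838… + 0.187 + 0.05775… + 0 = 7.707125
Σ x·lx·mx = 16.49475; T = 16.49475/7.707125 = 2.14019…
r ≈ ln(R0)/T = ln(7.707125)/2.14019… = 0.954187… → 0.9542

0.9542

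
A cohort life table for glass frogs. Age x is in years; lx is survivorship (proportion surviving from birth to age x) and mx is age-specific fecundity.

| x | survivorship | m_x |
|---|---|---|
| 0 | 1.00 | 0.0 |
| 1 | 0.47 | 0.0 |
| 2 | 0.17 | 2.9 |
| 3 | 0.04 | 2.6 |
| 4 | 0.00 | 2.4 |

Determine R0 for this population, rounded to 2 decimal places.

lx·mx by age: 0, 0, 0.493, 0.104, 0
R0 = Σ lx·mx = 0.597 → 0.60

0.60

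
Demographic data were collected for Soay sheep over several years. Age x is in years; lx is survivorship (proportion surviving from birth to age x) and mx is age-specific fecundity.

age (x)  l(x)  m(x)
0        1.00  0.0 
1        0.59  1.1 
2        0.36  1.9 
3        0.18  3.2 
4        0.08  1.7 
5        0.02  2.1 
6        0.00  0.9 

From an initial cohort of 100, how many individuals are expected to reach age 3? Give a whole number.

Expected survivors = N0 · l_3 = 100 × 0.18 = 18 → 18

18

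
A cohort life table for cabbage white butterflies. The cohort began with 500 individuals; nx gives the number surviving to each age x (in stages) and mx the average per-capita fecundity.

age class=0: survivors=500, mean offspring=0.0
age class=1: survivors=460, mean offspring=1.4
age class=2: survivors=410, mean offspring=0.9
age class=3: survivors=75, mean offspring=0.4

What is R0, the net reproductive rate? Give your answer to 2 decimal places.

2.09

lx = nx/n0 = nx/500: 1, 0.92, 0.82, 0.15
lx·mx by age: 0, 1.288, 0.738, 0.06
R0 = Σ lx·mx = 2.086 → 2.09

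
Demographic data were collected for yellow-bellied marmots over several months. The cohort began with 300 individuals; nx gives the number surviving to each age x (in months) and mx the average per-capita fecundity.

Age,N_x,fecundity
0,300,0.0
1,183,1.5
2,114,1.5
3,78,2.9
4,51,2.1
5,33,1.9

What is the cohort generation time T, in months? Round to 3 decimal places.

2.421

lx = nx/n0 = nx/300: 1, 0.61, 0.38, 0.26, 0.17, 0.11
lx·mx: 0, 0.915, 0.57, 0.754, 0.357, 0.209 → R0 = 2.805
x·lx·mx: 0, 0.915, 1.14, 2.262, 1.428, 1.045 → Σ = 6.79
T = 6.79 / 2.805 = 2.420677… → 2.421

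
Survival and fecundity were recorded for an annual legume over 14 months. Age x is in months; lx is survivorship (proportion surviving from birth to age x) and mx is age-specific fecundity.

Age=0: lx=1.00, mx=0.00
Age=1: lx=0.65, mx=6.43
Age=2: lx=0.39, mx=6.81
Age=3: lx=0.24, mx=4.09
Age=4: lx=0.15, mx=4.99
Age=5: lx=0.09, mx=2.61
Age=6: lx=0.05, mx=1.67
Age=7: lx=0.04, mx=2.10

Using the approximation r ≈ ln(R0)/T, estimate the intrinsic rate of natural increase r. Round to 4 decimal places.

R0 = Σ lx·mx = 0 + 4.1795 + 2.6559 + 0.9816 + 0.7485 + 0.2349 + 0.0835 + 0.084 = 8.9679
Σ x·lx·mx = 17.6936; T = 17.6936/8.9679 = 1.97299…
r ≈ ln(R0)/T = ln(8.9679)/1.97299… = 1.11184… → 1.1118

1.1118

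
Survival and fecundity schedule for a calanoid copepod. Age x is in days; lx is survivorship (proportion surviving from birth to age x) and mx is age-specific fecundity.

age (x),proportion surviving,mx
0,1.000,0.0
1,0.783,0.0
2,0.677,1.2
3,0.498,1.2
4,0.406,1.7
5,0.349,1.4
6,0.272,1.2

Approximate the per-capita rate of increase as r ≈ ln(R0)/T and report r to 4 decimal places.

R0 = Σ lx·mx = 0 + 0 + 0.8124 + 0.5976 + 0.6902 + 0.4886 + 0.3264 = 2.9152
Σ x·lx·mx = 10.5798; T = 10.5798/2.9152 = 3.62918…
r ≈ ln(R0)/T = ln(2.9152)/3.62918… = 0.294815… → 0.2948

0.2948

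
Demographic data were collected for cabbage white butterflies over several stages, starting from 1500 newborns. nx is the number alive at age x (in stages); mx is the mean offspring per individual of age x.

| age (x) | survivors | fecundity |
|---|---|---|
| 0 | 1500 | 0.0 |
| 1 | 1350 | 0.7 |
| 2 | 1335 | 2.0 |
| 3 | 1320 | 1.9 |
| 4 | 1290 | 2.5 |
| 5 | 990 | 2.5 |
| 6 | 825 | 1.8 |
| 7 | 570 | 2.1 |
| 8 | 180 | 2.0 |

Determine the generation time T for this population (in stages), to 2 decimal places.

3.99

lx = nx/n0 = nx/1500: 1, 0.9, 0.89, 0.88, 0.86, 0.66, 0.55, 0.38, 0.12
lx·mx: 0, 0.63, 1.78, 1.672, 2.15, 1.65, 0.99, 0.798, 0.24 → R0 = 9.91
x·lx·mx: 0, 0.63, 3.56, 5.016, 8.6, 8.25, 5.94, 5.586, 1.92 → Σ = 39.502
T = 39.502 / 9.91 = 3.986075… → 3.99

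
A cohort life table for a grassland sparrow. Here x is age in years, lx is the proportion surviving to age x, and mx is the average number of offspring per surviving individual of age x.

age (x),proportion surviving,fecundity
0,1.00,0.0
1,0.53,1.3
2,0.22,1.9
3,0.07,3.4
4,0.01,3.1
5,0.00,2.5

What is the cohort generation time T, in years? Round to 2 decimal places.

lx·mx: 0, 0.689, 0.418, 0.238, 0.031, 0 → R0 = 1.376
x·lx·mx: 0, 0.689, 0.836, 0.714, 0.124, 0 → Σ = 2.363
T = 2.363 / 1.376 = 1.717297… → 1.72

1.72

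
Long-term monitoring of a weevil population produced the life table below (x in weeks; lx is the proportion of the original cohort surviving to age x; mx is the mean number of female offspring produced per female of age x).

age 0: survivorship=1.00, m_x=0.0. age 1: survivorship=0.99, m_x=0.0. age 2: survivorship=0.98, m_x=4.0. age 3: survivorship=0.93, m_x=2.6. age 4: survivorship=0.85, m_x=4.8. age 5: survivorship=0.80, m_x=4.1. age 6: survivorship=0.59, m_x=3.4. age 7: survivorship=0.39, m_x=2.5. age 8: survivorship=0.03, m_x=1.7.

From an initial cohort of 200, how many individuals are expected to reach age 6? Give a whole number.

118

Expected survivors = N0 · l_6 = 200 × 0.59 = 118 → 118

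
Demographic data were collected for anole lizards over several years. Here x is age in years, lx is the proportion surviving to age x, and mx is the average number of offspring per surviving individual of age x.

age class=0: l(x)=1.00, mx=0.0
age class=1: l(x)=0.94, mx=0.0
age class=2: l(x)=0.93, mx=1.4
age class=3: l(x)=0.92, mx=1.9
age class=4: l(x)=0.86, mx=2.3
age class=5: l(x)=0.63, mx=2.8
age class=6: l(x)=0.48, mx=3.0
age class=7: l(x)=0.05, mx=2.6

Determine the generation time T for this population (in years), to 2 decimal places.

lx·mx: 0, 0, 1.302, 1.748, 1.978, 1.764, 1.44, 0.13 → R0 = 8.362
x·lx·mx: 0, 0, 2.604, 5.244, 7.912, 8.82, 8.64, 0.91 → Σ = 34.13
T = 34.13 / 8.362 = 4.081559… → 4.08

4.08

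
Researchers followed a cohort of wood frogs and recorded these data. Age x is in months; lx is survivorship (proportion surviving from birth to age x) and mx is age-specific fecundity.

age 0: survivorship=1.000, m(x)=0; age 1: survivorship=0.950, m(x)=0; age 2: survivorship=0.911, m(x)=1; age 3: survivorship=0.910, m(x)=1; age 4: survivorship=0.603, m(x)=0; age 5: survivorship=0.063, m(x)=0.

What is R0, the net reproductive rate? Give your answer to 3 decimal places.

1.821

lx·mx by age: 0, 0, 0.911, 0.91, 0, 0
R0 = Σ lx·mx = 1.821 → 1.821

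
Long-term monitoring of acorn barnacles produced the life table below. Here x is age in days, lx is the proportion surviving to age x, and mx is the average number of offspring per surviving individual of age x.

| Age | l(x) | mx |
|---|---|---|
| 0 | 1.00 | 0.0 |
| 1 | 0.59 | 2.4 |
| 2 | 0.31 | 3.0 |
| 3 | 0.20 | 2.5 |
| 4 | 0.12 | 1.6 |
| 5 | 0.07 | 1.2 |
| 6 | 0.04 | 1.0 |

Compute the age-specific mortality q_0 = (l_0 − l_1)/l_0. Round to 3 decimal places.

q_0 = (l_0 − l_1) / l_0 = (1 − 0.59) / 1
     = 0.41 / 1 = 0.41 → 0.410

0.410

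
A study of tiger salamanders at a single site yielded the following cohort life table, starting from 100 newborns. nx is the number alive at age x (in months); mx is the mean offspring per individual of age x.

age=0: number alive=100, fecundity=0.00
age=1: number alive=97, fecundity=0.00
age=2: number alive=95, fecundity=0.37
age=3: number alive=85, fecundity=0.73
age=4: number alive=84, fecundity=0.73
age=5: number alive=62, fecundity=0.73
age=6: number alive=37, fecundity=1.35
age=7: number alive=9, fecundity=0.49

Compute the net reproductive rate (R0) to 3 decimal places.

lx = nx/n0 = nx/100: 1, 0.97, 0.95, 0.85, 0.84, 0.62, 0.37, 0.09
lx·mx by age: 0, 0, 0.3515, 0.6205, 0.6132, 0.4526, 0.4995, 0.0441
R0 = Σ lx·mx = 2.5814 → 2.581

2.581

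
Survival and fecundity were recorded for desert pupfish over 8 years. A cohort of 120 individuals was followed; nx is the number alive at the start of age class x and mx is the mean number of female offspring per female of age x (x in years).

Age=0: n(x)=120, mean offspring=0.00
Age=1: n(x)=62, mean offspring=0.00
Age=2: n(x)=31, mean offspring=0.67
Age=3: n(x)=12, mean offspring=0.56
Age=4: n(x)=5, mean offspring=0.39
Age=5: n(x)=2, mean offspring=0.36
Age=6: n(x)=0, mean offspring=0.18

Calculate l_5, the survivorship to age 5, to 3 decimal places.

0.017

l_5 = n_5/n_0 = 2/120 = 0.016667… → 0.017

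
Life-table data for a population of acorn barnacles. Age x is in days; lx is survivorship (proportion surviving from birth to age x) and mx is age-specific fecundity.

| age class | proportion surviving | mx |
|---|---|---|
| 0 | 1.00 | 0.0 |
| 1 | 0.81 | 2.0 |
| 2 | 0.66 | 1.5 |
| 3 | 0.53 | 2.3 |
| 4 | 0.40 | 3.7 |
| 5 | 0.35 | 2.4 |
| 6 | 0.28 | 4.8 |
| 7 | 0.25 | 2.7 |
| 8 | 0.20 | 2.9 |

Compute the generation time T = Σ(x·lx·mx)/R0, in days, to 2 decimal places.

lx·mx: 0, 1.62, 0.99, 1.219, 1.48, 0.84, 1.344, 0.675, 0.58 → R0 = 8.748
x·lx·mx: 0, 1.62, 1.98, 3.657, 5.92, 4.2, 8.064, 4.725, 4.64 → Σ = 34.806
T = 34.806 / 8.748 = 3.978738… → 3.98

3.98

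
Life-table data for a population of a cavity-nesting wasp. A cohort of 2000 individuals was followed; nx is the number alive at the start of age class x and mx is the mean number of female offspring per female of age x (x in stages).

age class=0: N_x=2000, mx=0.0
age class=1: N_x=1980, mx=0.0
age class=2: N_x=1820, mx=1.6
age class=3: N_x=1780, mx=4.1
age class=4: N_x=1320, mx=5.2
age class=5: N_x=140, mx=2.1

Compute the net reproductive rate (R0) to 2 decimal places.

8.68

lx = nx/n0 = nx/2000: 1, 0.99, 0.91, 0.89, 0.66, 0.07
lx·mx by age: 0, 0, 1.456, 3.649, 3.432, 0.147
R0 = Σ lx·mx = 8.684 → 8.68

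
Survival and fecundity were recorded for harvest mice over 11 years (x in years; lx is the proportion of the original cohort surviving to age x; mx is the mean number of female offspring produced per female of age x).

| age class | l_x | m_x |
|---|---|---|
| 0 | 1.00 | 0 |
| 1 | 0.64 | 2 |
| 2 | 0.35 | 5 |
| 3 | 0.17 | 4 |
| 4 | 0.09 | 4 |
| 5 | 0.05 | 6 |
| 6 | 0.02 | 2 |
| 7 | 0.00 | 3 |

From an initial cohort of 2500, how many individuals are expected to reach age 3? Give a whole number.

Expected survivors = N0 · l_3 = 2500 × 0.17 = 425 → 425

425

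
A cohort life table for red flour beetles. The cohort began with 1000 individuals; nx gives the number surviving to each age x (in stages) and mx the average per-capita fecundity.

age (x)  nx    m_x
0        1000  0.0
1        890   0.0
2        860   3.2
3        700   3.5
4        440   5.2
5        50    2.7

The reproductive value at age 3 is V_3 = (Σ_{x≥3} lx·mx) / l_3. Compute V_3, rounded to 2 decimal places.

6.96

lx = nx/n0 = nx/1000: 1, 0.89, 0.86, 0.7, 0.44, 0.05
lx·mx for x ≥ 3: 2.45, 2.288, 0.135 → sum = 4.873
V_3 = 4.873 / l_3 = 4.873 / 0.7 = 6.961429… → 6.96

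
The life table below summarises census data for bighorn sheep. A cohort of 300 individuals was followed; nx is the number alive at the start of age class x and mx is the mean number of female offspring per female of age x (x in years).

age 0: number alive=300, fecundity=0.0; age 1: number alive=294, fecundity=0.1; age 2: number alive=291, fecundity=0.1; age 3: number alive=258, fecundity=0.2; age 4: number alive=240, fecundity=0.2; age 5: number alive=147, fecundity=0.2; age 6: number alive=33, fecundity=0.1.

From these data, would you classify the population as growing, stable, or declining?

lx = nx/n0 = nx/300: 1, 0.98, 0.97, 0.86, 0.8, 0.49, 0.11
R0 = Σ lx·mx = 0 + 0.098 + 0.097 + 0.172 + 0.16 + 0.098 + 0.011 = 0.636
R0 < 1, so the population is declining.

declining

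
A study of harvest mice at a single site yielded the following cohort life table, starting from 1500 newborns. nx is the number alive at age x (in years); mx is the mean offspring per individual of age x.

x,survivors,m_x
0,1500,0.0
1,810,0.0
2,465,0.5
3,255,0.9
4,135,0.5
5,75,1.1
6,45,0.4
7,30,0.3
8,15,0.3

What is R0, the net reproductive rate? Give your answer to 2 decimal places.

0.43

lx = nx/n0 = nx/1500: 1, 0.54, 0.31, 0.17, 0.09, 0.05, 0.03, 0.02, 0.01
lx·mx by age: 0, 0, 0.155, 0.153, 0.045, 0.055, 0.012, 0.006, 0.003
R0 = Σ lx·mx = 0.429 → 0.43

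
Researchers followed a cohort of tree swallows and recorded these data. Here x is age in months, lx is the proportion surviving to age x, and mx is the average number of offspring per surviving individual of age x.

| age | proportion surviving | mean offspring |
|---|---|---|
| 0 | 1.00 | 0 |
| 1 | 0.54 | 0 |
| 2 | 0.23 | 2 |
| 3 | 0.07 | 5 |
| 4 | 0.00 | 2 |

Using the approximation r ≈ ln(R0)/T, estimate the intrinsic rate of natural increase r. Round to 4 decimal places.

-0.0866

R0 = Σ lx·mx = 0 + 0 + 0.46 + 0.35 + 0 = 0.81
Σ x·lx·mx = 1.97; T = 1.97/0.81 = 2.4321…
r ≈ ln(R0)/T = ln(0.81)/2.4321… = -0.086642… → -0.0866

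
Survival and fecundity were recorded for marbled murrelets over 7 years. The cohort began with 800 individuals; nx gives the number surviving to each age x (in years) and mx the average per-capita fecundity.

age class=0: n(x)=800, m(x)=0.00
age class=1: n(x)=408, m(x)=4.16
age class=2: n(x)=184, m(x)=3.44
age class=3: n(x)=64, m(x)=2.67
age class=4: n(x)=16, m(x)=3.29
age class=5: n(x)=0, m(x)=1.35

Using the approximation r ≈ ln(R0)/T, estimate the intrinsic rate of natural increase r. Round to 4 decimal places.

0.8041

lx = nx/n0 = nx/800: 1, 0.51, 0.23, 0.08, 0.02, 0
R0 = Σ lx·mx = 0 + 2.1216 + 0.7912 + 0.2136 + 0.0658 + 0 = 3.1922
Σ x·lx·mx = 4.608; T = 4.608/3.1922 = 1.44352…
r ≈ ln(R0)/T = ln(3.1922)/1.44352… = 0.804084… → 0.8041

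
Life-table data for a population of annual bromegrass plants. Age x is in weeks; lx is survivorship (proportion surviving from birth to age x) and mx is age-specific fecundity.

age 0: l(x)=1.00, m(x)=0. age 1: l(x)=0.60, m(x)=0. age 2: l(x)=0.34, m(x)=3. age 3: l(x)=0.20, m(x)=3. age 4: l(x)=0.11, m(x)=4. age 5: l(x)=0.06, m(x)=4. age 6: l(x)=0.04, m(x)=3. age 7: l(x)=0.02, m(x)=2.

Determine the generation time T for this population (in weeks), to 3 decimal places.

3.171

lx·mx: 0, 0, 1.02, 0.6, 0.44, 0.24, 0.12, 0.04 → R0 = 2.46
x·lx·mx: 0, 0, 2.04, 1.8, 1.76, 1.2, 0.72, 0.28 → Σ = 7.8
T = 7.8 / 2.46 = 3.170732… → 3.171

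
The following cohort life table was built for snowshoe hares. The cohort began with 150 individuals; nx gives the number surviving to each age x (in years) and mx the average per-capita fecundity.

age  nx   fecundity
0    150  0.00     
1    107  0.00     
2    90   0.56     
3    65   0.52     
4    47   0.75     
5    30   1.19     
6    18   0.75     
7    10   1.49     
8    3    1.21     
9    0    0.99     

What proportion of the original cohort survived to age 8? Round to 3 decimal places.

0.020

l_8 = n_8/n_0 = 3/150 = 0.02 → 0.020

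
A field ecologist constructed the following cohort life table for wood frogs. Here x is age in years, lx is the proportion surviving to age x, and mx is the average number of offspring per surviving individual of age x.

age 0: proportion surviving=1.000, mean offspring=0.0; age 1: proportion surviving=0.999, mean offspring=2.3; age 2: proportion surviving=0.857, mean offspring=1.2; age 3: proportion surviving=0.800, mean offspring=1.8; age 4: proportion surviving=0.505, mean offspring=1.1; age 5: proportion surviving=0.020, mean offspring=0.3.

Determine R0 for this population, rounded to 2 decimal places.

lx·mx by age: 0, 2.2977, 1.0284, 1.44, 0.5555, 0.006
R0 = Σ lx·mx = 5.3276 → 5.33

5.33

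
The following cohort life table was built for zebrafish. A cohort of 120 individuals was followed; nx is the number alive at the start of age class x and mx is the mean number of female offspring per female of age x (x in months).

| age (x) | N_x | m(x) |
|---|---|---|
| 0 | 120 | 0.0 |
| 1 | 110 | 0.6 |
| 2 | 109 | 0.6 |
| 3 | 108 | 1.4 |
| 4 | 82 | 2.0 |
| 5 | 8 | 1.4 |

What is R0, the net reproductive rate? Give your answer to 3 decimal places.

lx = nx/n0 = nx/120: 1, 0.91667…, 0.90833…, 0.9, 0.68333…, 0.06667…
lx·mx by age: 0, 0.55…, 0.545…, 1.26, 1.366667…, 0.093333…
R0 = Σ lx·mx = 3.815… → 3.815

3.815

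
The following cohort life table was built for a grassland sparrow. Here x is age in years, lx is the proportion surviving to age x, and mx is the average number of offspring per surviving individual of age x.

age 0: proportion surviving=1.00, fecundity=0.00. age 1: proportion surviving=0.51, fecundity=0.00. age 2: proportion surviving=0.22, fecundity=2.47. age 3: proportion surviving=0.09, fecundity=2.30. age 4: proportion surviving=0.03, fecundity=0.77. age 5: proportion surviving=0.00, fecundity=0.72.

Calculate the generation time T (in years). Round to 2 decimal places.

lx·mx: 0, 0, 0.5434, 0.207, 0.0231, 0 → R0 = 0.7735
x·lx·mx: 0, 0, 1.0868, 0.621, 0.0924, 0 → Σ = 1.8002
T = 1.8002 / 0.7735 = 2.327343… → 2.33

2.33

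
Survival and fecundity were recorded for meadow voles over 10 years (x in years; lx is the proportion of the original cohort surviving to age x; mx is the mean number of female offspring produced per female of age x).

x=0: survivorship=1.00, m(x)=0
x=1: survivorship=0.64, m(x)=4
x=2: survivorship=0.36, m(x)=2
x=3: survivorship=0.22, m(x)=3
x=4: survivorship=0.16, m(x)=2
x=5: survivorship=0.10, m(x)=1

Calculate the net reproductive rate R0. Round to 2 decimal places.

4.36

lx·mx by age: 0, 2.56, 0.72, 0.66, 0.32, 0.1
R0 = Σ lx·mx = 4.36 → 4.36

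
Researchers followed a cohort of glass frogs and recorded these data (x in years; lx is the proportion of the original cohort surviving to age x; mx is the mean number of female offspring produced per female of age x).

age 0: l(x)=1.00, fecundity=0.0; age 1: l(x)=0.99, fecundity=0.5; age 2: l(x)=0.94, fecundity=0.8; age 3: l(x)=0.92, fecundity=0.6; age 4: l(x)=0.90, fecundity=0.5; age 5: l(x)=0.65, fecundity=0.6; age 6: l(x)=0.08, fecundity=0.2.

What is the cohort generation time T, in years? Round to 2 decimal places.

2.83

lx·mx: 0, 0.495, 0.752, 0.552, 0.45, 0.39, 0.016 → R0 = 2.655
x·lx·mx: 0, 0.495, 1.504, 1.656, 1.8, 1.95, 0.096 → Σ = 7.501
T = 7.501 / 2.655 = 2.825235… → 2.83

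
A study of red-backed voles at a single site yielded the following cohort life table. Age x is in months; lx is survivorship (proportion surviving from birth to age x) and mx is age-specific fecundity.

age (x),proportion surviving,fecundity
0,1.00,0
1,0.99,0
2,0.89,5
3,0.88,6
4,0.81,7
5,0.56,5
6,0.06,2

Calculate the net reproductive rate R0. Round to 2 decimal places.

18.32

lx·mx by age: 0, 0, 4.45, 5.28, 5.67, 2.8, 0.12
R0 = Σ lx·mx = 18.32 → 18.32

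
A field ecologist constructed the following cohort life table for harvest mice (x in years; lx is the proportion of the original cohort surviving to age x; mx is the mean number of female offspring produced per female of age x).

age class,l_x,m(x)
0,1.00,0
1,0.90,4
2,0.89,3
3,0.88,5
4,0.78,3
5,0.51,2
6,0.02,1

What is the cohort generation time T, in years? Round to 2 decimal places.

lx·mx: 0, 3.6, 2.67, 4.4, 2.34, 1.02, 0.02 → R0 = 14.05
x·lx·mx: 0, 3.6, 5.34, 13.2, 9.36, 5.1, 0.12 → Σ = 36.72
T = 36.72 / 14.05 = 2.613523… → 2.61

2.61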